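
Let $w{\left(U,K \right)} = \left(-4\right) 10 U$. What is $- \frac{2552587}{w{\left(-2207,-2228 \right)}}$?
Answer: $- \frac{2552587}{88280} \approx -28.915$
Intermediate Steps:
$w{\left(U,K \right)} = - 40 U$
$- \frac{2552587}{w{\left(-2207,-2228 \right)}} = - \frac{2552587}{\left(-40\right) \left(-2207\right)} = - \frac{2552587}{88280}$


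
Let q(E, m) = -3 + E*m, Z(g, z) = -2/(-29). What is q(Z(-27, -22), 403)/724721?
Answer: 719/21016909 ≈ 3.4211e-5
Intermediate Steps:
Z(g, z) = 2/29 (Z(g, z) = -2*(-1/29) = 2/29)
q(Z(-27, -22), 403)/724721 = (-3 + (2/29)*403)/724721 = (-3 + 806/29)*(1/724721) = (719/29)*(1/724721) = 719/21016909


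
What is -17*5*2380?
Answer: -202300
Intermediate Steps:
-17*5*2380 = -85*2380 = -202300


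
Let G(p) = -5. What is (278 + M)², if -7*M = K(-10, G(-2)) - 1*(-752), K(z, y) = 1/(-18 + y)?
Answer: 754216369/25921 ≈ 29097.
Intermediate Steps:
M = -17295/161 (M = -(1/(-18 - 5) - 1*(-752))/7 = -(1/(-23) + 752)/7 = -(-1/23 + 752)/7 = -⅐*17295/23 = -17295/161 ≈ -107.42)
(278 + M)² = (278 - 17295/161)² = (27463/161)² = 754216369/25921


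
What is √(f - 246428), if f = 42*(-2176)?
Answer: 2*I*√84455 ≈ 581.22*I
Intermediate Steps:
f = -91392
√(f - 246428) = √(-91392 - 246428) = √(-337820) = 2*I*√84455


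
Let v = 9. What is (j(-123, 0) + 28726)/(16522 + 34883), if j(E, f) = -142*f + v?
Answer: 5747/10281 ≈ 0.55899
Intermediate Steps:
j(E, f) = 9 - 142*f (j(E, f) = -142*f + 9 = 9 - 142*f)
(j(-123, 0) + 28726)/(16522 + 34883) = ((9 - 142*0) + 28726)/(16522 + 34883) = ((9 + 0) + 28726)/51405 = (9 + 28726)*(1/51405) = 28735*(1/51405) = 5747/10281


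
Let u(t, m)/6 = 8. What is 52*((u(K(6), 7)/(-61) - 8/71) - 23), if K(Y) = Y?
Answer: -5382468/4331 ≈ -1242.8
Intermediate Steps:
u(t, m) = 48 (u(t, m) = 6*8 = 48)
52*((u(K(6), 7)/(-61) - 8/71) - 23) = 52*((48/(-61) - 8/71) - 23) = 52*((48*(-1/61) - 8*1/71) - 23) = 52*((-48/61 - 8/71) - 23) = 52*(-3896/4331 - 23) = 52*(-103509/4331) = -5382468/4331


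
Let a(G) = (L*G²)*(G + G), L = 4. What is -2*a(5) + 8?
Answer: -1992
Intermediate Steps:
a(G) = 8*G³ (a(G) = (4*G²)*(G + G) = (4*G²)*(2*G) = 8*G³)
-2*a(5) + 8 = -16*5³ + 8 = -16*125 + 8 = -2*1000 + 8 = -2000 + 8 = -1992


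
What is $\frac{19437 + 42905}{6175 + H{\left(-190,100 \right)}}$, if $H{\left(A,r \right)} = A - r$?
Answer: $\frac{62342}{5885} \approx 10.593$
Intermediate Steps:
$\frac{19437 + 42905}{6175 + H{\left(-190,100 \right)}} = \frac{19437 + 42905}{6175 - 290} = \frac{62342}{6175 - 290} = \frac{62342}{5885}$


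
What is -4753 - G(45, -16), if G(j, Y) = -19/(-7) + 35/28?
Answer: -133195/28 ≈ -4757.0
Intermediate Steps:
G(j, Y) = 111/28 (G(j, Y) = -19*(-⅐) + 35*(1/28) = 19/7 + 5/4 = 111/28)
-4753 - G(45, -16) = -4753 - 1*111/28 = -4753 - 111/28 = -133195/28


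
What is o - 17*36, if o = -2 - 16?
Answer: -630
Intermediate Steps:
o = -18
o - 17*36 = -18 - 17*36 = -18 - 612 = -630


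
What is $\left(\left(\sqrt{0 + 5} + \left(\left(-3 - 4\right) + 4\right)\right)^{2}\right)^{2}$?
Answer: $\left(-3 + \sqrt{5}\right)^{4} \approx 0.34058$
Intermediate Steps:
$\left(\left(\sqrt{0 + 5} + \left(\left(-3 - 4\right) + 4\right)\right)^{2}\right)^{2} = \left(\left(\sqrt{5} + \left(-7 + 4\right)\right)^{2}\right)^{2} = \left(\left(\sqrt{5} - 3\right)^{2}\right)^{2} = \left(\left(-3 + \sqrt{5}\right)^{2}\right)^{2} = \left(-3 + \sqrt{5}\right)^{4}$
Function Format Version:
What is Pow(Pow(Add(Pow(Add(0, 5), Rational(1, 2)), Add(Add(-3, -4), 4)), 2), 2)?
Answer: Pow(Add(-3, Pow(5, Rational(1, 2))), 4) ≈ 0.34058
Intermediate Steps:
Pow(Pow(Add(Pow(Add(0, 5), Rational(1, 2)), Add(Add(-3, -4), 4)), 2), 2) = Pow(Pow(Add(Pow(5, Rational(1, 2)), Add(-7, 4)), 2), 2) = Pow(Pow(Add(Pow(5, Rational(1, 2)), -3), 2), 2) = Pow(Pow(Add(-3, Pow(5, Rational(1, 2))), 2), 2) = Pow(Add(-3, Pow(5, Rational(1, 2))), 4)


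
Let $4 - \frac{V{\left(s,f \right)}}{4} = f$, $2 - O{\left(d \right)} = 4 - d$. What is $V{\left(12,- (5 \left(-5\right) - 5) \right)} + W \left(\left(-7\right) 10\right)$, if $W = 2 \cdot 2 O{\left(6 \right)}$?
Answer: $-1224$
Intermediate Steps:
$O{\left(d \right)} = -2 + d$ ($O{\left(d \right)} = 2 - \left(4 - d\right) = 2 + \left(-4 + d\right) = -2 + d$)
$W = 16$ ($W = 2 \cdot 2 \left(-2 + 6\right) = 4 \cdot 4 = 16$)
$V{\left(s,f \right)} = 16 - 4 f$
$V{\left(12,- (5 \left(-5\right) - 5) \right)} + W \left(\left(-7\right) 10\right) = \left(16 - 4 \left(- (5 \left(-5\right) - 5)\right)\right) + 16 \left(\left(-7\right) 10\right) = \left(16 - 4 \left(- (-25 - 5)\right)\right) + 16 \left(-70\right) = \left(16 - 4 \left(\left(-1\right) \left(-30\right)\right)\right) - 1120 = \left(16 - 120\right) - 1120 = -104 - 1120 = -1224$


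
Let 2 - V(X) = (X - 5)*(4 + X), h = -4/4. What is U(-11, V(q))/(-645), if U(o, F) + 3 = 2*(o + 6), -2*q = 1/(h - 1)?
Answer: 13/645 ≈ 0.020155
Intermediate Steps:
h = -1 (h = -4*1/4 = -1)
q = 1/4 (q = -1/(2*(-1 - 1)) = -1/2/(-2) = -1/2*(-1/2) = 1/4 ≈ 0.25000)
V(X) = 2 - (-5 + X)*(4 + X) (V(X) = 2 - (X - 5)*(4 + X) = 2 - (-5 + X)*(4 + X))
U(o, F) = 9 + 2*o (U(o, F) = -3 + 2*(o + 6) = -3 + 2*(6 + o) = -3 + (12 + 2*o) = 9 + 2*o)
U(-11, V(q))/(-645) = (9 + 2*(-11))/(-645) = (9 - 22)*(-1/645) = -13*(-1/645) = 13/645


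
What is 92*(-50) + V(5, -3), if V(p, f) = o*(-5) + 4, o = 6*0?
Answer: -4596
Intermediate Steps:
o = 0
V(p, f) = 4 (V(p, f) = 0*(-5) + 4 = 0 + 4 = 4)
92*(-50) + V(5, -3) = 92*(-50) + 4 = -4600 + 4 = -4596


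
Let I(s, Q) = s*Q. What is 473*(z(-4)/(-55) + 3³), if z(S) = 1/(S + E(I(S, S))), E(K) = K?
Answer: 766217/60 ≈ 12770.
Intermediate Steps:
I(s, Q) = Q*s
z(S) = 1/(S + S²) (z(S) = 1/(S + S*S) = 1/(S + S²))
473*(z(-4)/(-55) + 3³) = 473*((1/((-4)*(1 - 4)))/(-55) + 3³) = 473*(-¼/(-3)*(-1/55) + 27) = 473*(-¼*(-⅓)*(-1/55) + 27) = 473*((1/12)*(-1/55) + 27) = 473*(-1/660 + 27) = 473*(17819/660) = 766217/60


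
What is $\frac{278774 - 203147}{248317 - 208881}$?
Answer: $\frac{75627}{39436} \approx 1.9177$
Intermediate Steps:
$\frac{278774 - 203147}{248317 - 208881} = \frac{75627}{248317 - 208881} = \frac{75627}{39436}$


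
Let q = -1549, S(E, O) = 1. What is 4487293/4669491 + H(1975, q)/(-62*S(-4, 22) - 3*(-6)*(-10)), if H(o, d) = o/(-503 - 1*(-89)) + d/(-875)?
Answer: 132817094042483/136449531256500 ≈ 0.97338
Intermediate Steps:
H(o, d) = -o/414 - d/875 (H(o, d) = o/(-503 + 89) + d*(-1/875) = o/(-414) - d/875 = o*(-1/414) - d/875 = -o/414 - d/875)
4487293/4669491 + H(1975, q)/(-62*S(-4, 22) - 3*(-6)*(-10)) = 4487293/4669491 + (-1/414*1975 - 1/875*(-1549))/(-62*1 - 3*(-6)*(-10)) = 4487293*(1/4669491) + (-1975/414 + 1549/875)/(-62 + 18*(-10)) = 4487293/4669491 - 1086839/(362250*(-62 - 180)) = 4487293/4669491 - 1086839/362250/(-242) = 4487293/4669491 - 1086839/362250*(-1/242) = 4487293/4669491 + 1086839/87664500 = 132817094042483/136449531256500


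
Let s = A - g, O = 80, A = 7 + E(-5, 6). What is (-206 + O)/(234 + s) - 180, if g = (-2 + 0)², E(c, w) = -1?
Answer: -21303/118 ≈ -180.53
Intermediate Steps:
A = 6 (A = 7 - 1 = 6)
g = 4 (g = (-2)² = 4)
s = 2 (s = 6 - 1*4 = 6 - 4 = 2)
(-206 + O)/(234 + s) - 180 = (-206 + 80)/(234 + 2) - 180 = -126/236 - 180 = -126*1/236 - 180 = -63/118 - 180 = -21303/118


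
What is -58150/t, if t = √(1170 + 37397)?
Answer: -58150*√38567/38567 ≈ -296.10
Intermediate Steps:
t = √38567 ≈ 196.38
-58150/t = -58150*√38567/38567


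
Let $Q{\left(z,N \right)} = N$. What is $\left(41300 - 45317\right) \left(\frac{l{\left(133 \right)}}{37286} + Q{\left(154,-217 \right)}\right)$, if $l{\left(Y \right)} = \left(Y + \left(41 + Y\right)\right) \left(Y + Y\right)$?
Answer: $\frac{156183300}{181} \approx 8.6289 \cdot 10^{5}$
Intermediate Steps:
$l{\left(Y \right)} = 2 Y \left(41 + 2 Y\right)$ ($l{\left(Y \right)} = \left(41 + 2 Y\right) 2 Y = 2 Y \left(41 + 2 Y\right)$)
$\left(41300 - 45317\right) \left(\frac{l{\left(133 \right)}}{37286} + Q{\left(154,-217 \right)}\right) = \left(41300 - 45317\right) \left(\frac{2 \cdot 133 \left(41 + 2 \cdot 133\right)}{37286} - 217\right) = - 4017 \left(2 \cdot 133 \left(41 + 266\right) \frac{1}{37286} - 217\right) = - 4017 \left(2 \cdot 133 \cdot 307 \cdot \frac{1}{37286} - 217\right) = - 4017 \left(81662 \cdot \frac{1}{37286} - 217\right) = - 4017 \left(\frac{40831}{18643} - 217\right) = \left(-4017\right) \left(- \frac{4004700}{18643}\right) = \frac{156183300}{181}$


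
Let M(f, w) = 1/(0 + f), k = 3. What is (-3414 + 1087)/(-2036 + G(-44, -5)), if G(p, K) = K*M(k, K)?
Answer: 6981/6113 ≈ 1.1420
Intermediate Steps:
M(f, w) = 1/f
G(p, K) = K/3
(-3414 + 1087)/(-2036 + G(-44, -5)) = (-3414 + 1087)/(-2036 + (⅓)*(-5)) = -2327/(-2036 - 5/3) = -2327/(-6113/3) = -2327*(-3/6113) = 6981/6113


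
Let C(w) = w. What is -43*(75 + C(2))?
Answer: -3311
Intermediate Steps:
-43*(75 + C(2)) = -43*(75 + 2) = -43*77 = -3311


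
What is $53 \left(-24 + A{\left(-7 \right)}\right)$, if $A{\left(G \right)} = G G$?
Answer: $1325$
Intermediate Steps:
$A{\left(G \right)} = G^{2}$
$53 \left(-24 + A{\left(-7 \right)}\right) = 53 \left(-24 + \left(-7\right)^{2}\right) = 53 \left(-24 + 49\right) = 53 \cdot 25 = 1325$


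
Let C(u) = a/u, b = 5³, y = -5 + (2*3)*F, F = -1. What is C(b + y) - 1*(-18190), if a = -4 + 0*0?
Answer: 1036828/57 ≈ 18190.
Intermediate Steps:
a = -4 (a = -4 + 0 = -4)
y = -11 (y = -5 + (2*3)*(-1) = -5 + 6*(-1) = -5 - 6 = -11)
b = 125
C(u) = -4/u
C(b + y) - 1*(-18190) = -4/(125 - 11) - 1*(-18190) = -4/114 + 18190 = -4*1/114 + 18190 = -2/57 + 18190 = 1036828/57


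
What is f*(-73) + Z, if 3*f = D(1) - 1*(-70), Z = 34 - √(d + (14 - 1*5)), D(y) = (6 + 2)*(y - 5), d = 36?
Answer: -2672/3 - 3*√5 ≈ -897.38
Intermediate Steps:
D(y) = -40 + 8*y (D(y) = 8*(-5 + y) = -40 + 8*y)
Z = 34 - 3*√5 (Z = 34 - √(36 + (14 - 1*5)) = 34 - √(36 + (14 - 5)) = 34 - √(36 + 9) = 34 - √45 = 34 - 3*√5 ≈ 27.292)
f = 38/3 (f = ((-40 + 8*1) - 1*(-70))/3 = ((-40 + 8) + 70)/3 = (-32 + 70)/3 = (⅓)*38 = 38/3 ≈ 12.667)
f*(-73) + Z = (38/3)*(-73) + (34 - 3*√5) = -2774/3 + (34 - 3*√5) = -2672/3 - 3*√5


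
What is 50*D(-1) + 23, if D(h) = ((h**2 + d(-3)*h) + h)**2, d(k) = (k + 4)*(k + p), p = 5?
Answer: 223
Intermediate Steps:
d(k) = (4 + k)*(5 + k) (d(k) = (k + 4)*(k + 5) = (4 + k)*(5 + k))
D(h) = (h**2 + 3*h)**2 (D(h) = ((h**2 + (20 + (-3)**2 + 9*(-3))*h) + h)**2 = ((h**2 + (20 + 9 - 27)*h) + h)**2 = ((h**2 + 2*h) + h)**2 = (h**2 + 3*h)**2)
50*D(-1) + 23 = 50*((-1)**2*(3 - 1)**2) + 23 = 50*(1*2**2) + 23 = 50*(1*4) + 23 = 50*4 + 23 = 200 + 23 = 223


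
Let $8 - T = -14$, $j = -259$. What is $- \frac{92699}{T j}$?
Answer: $\frac{92699}{5698} \approx 16.269$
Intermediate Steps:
$T = 22$ ($T = 8 - -14 = 8 + 14 = 22$)
$- \frac{92699}{T j} = - \frac{92699}{22 \left(-259\right)} = - \frac{92699}{-5698} = \left(-92699\right) \left(- \frac{1}{5698}\right) = \frac{92699}{5698}$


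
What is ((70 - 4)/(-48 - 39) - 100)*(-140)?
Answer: 409080/29 ≈ 14106.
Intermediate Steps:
((70 - 4)/(-48 - 39) - 100)*(-140) = (66/(-87) - 100)*(-140) = (66*(-1/87) - 100)*(-140) = (-22/29 - 100)*(-140) = -2922/29*(-140) = 409080/29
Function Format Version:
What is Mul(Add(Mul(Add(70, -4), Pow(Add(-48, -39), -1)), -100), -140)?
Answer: Rational(409080, 29) ≈ 14106.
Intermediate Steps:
Mul(Add(Mul(Add(70, -4), Pow(Add(-48, -39), -1)), -100), -140) = Mul(Add(Mul(66, Pow(-87, -1)), -100), -140) = Mul(Add(Mul(66, Rational(-1, 87)), -100), -140) = Mul(Add(Rational(-22, 29), -100), -140) = Mul(Rational(-2922, 29), -140) = Rational(409080, 29)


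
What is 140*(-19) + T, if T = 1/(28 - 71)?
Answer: -114381/43 ≈ -2660.0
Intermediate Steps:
T = -1/43 (T = 1/(-43) = -1/43 ≈ -0.023256)
140*(-19) + T = 140*(-19) - 1/43 = -2660 - 1/43 = -114381/43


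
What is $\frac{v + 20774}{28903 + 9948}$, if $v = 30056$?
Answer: $\frac{50830}{38851} \approx 1.3083$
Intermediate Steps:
$\frac{v + 20774}{28903 + 9948} = \frac{30056 + 20774}{28903 + 9948} = \frac{50830}{38851}$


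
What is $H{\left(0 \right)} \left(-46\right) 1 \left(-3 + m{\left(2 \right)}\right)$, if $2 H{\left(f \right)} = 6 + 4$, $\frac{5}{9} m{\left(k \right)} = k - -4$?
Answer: $-1794$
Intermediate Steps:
$m{\left(k \right)} = \frac{36}{5} + \frac{9 k}{5}$ ($m{\left(k \right)} = \frac{9 \left(k - -4\right)}{5} = \frac{9 \left(k + 4\right)}{5} = \frac{9 \left(4 + k\right)}{5} = \frac{36}{5} + \frac{9 k}{5}$)
$H{\left(f \right)} = 5$ ($H{\left(f \right)} = \frac{6 + 4}{2} = \frac{1}{2} \cdot 10 = 5$)
$H{\left(0 \right)} \left(-46\right) 1 \left(-3 + m{\left(2 \right)}\right) = 5 \left(-46\right) 1 \left(-3 + \left(\frac{36}{5} + \frac{9}{5} \cdot 2\right)\right) = - 230 \cdot 1 \left(-3 + \left(\frac{36}{5} + \frac{18}{5}\right)\right) = - 230 \cdot 1 \left(-3 + \frac{54}{5}\right) = - 230 \cdot 1 \cdot \frac{39}{5} = \left(-230\right) \frac{39}{5} = -1794$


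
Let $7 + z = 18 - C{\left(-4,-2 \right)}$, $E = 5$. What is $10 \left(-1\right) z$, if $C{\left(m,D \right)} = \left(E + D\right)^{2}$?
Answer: $-20$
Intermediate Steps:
$C{\left(m,D \right)} = \left(5 + D\right)^{2}$
$z = 2$ ($z = -7 + \left(18 - \left(5 - 2\right)^{2}\right) = -7 + \left(18 - 3^{2}\right) = -7 + \left(18 - 9\right) = -7 + 9 = 2$)
$10 \left(-1\right) z = 10 \left(-1\right) 2 = \left(-10\right) 2 = -20$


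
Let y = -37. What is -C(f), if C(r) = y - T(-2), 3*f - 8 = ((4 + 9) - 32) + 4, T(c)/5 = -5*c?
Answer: 87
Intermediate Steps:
T(c) = -25*c (T(c) = 5*(-5*c) = -25*c)
f = -7/3 (f = 8/3 + (((4 + 9) - 32) + 4)/3 = 8/3 + ((13 - 32) + 4)/3 = 8/3 + (-19 + 4)/3 = 8/3 + (⅓)*(-15) = 8/3 - 5 = -7/3 ≈ -2.3333)
C(r) = -87 (C(r) = -37 - (-25)*(-2) = -37 - 1*50 = -37 - 50 = -87)
-C(f) = -1*(-87) = 87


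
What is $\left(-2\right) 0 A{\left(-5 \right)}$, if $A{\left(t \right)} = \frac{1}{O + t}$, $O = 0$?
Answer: $0$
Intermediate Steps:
$A{\left(t \right)} = \frac{1}{t}$ ($A{\left(t \right)} = \frac{1}{0 + t} = \frac{1}{t}$)
$\left(-2\right) 0 A{\left(-5 \right)} = \frac{\left(-2\right) 0}{-5} = 0 \left(- \frac{1}{5}\right) = 0$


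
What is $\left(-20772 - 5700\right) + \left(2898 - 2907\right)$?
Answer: $-26481$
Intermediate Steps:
$\left(-20772 - 5700\right) + \left(2898 - 2907\right) = -26472 + \left(2898 - 2907\right) = -26472 - 9 = -26481$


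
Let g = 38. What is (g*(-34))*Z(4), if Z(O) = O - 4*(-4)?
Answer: -25840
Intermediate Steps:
Z(O) = 16 + O (Z(O) = O + 16 = 16 + O)
(g*(-34))*Z(4) = (38*(-34))*(16 + 4) = -1292*20 = -25840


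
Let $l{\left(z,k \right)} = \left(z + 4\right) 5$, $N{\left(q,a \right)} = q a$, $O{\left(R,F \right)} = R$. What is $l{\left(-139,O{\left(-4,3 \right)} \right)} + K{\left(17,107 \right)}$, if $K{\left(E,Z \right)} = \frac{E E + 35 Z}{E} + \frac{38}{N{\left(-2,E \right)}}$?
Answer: $- \frac{7460}{17} \approx -438.82$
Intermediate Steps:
$N{\left(q,a \right)} = a q$
$K{\left(E,Z \right)} = - \frac{19}{E} + \frac{E^{2} + 35 Z}{E}$ ($K{\left(E,Z \right)} = \frac{E E + 35 Z}{E} + \frac{38}{E \left(-2\right)} = \frac{E^{2} + 35 Z}{E} + \frac{38}{\left(-2\right) E} = \frac{E^{2} + 35 Z}{E} + 38 \left(- \frac{1}{2 E}\right) = \frac{E^{2} + 35 Z}{E} - \frac{19}{E} = - \frac{19}{E} + \frac{E^{2} + 35 Z}{E}$)
$l{\left(z,k \right)} = 20 + 5 z$ ($l{\left(z,k \right)} = \left(4 + z\right) 5 = 20 + 5 z$)
$l{\left(-139,O{\left(-4,3 \right)} \right)} + K{\left(17,107 \right)} = \left(20 + 5 \left(-139\right)\right) + \frac{-19 + 17^{2} + 35 \cdot 107}{17} = \left(20 - 695\right) + \frac{-19 + 289 + 3745}{17} = -675 + \frac{1}{17} \cdot 4015 = -675 + \frac{4015}{17} = - \frac{7460}{17}$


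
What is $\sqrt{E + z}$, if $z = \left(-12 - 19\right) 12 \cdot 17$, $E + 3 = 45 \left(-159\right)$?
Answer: $3 i \sqrt{1498} \approx 116.11 i$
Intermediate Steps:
$E = -7158$ ($E = -3 + 45 \left(-159\right) = -3 - 7155 = -7158$)
$z = -6324$ ($z = \left(-12 - 19\right) 12 \cdot 17 = \left(-31\right) 12 \cdot 17 = \left(-372\right) 17 = -6324$)
$\sqrt{E + z} = \sqrt{-7158 - 6324} = \sqrt{-13482} = 3 i \sqrt{1498}$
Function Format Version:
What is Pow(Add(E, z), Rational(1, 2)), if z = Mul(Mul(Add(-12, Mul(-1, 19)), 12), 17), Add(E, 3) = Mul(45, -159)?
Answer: Mul(3, I, Pow(1498, Rational(1, 2))) ≈ Mul(116.11, I)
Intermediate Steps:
E = -7158 (E = Add(-3, Mul(45, -159)) = Add(-3, -7155) = -7158)
z = -6324 (z = Mul(Mul(Add(-12, -19), 12), 17) = Mul(Mul(-31, 12), 17) = Mul(-372, 17) = -6324)
Pow(Add(E, z), Rational(1, 2)) = Pow(Add(-7158, -6324), Rational(1, 2)) = Pow(-13482, Rational(1, 2)) = Mul(3, I, Pow(1498, Rational(1, 2)))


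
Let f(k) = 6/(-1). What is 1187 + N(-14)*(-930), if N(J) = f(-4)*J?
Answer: -76933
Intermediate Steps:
f(k) = -6 (f(k) = 6*(-1) = -6)
N(J) = -6*J
1187 + N(-14)*(-930) = 1187 - 6*(-14)*(-930) = 1187 + 84*(-930) = 1187 - 78120 = -76933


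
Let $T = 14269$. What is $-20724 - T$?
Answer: $-34993$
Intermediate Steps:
$-20724 - T = -20724 - 14269 = -34993$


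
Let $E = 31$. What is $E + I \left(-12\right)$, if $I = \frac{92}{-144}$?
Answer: $\frac{116}{3} \approx 38.667$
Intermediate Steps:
$I = - \frac{23}{36}$ ($I = 92 \left(- \frac{1}{144}\right) = - \frac{23}{36} \approx -0.63889$)
$E + I \left(-12\right) = 31 - - \frac{23}{3} = 31 + \frac{23}{3} = \frac{116}{3}$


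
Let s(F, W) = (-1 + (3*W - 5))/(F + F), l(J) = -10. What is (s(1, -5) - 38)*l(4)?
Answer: 485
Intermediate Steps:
s(F, W) = (-6 + 3*W)/(2*F) (s(F, W) = (-1 + (-5 + 3*W))/((2*F)) = (-6 + 3*W)*(1/(2*F)) = (-6 + 3*W)/(2*F))
(s(1, -5) - 38)*l(4) = ((3/2)*(-2 - 5)/1 - 38)*(-10) = ((3/2)*1*(-7) - 38)*(-10) = (-21/2 - 38)*(-10) = -97/2*(-10) = 485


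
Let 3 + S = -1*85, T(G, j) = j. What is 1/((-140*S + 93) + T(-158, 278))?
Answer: 1/12691 ≈ 7.8796e-5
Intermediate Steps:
S = -88 (S = -3 - 1*85 = -3 - 85 = -88)
1/((-140*S + 93) + T(-158, 278)) = 1/((-140*(-88) + 93) + 278) = 1/((12320 + 93) + 278) = 1/(12413 + 278) = 1/12691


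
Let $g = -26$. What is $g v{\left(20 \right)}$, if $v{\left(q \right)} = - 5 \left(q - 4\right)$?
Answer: $2080$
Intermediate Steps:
$v{\left(q \right)} = 20 - 5 q$ ($v{\left(q \right)} = - 5 \left(-4 + q\right) = 20 - 5 q$)
$g v{\left(20 \right)} = - 26 \left(20 - 100\right) = \left(-26\right) \left(-80\right) = 2080$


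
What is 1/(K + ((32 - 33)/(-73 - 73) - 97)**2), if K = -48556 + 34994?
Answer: -21316/88553671 ≈ -0.00024071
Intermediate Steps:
K = -13562
1/(K + ((32 - 33)/(-73 - 73) - 97)**2) = 1/(-13562 + ((32 - 33)/(-73 - 73) - 97)**2) = 1/(-13562 + (-1/(-146) - 97)**2) = 1/(-13562 + (-1*(-1/146) - 97)**2) = 1/(-13562 + (1/146 - 97)**2) = 1/(-13562 + (-14161/146)**2) = 1/(-13562 + 200533921/21316) = 1/(-88553671/21316) = -21316/88553671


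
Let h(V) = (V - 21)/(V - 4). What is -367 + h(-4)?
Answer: -2911/8 ≈ -363.88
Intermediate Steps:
h(V) = (-21 + V)/(-4 + V)
-367 + h(-4) = -367 + (-21 - 4)/(-4 - 4) = -367 - 25/(-8) = -367 - 1/8*(-25) = -367 + 25/8 = -2911/8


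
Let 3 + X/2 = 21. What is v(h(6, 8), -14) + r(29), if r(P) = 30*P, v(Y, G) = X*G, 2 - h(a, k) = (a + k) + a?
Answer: 366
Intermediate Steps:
X = 36 (X = -6 + 2*21 = -6 + 42 = 36)
h(a, k) = 2 - k - 2*a (h(a, k) = 2 - ((a + k) + a) = 2 - (k + 2*a) = 2 + (-k - 2*a) = 2 - k - 2*a)
v(Y, G) = 36*G
v(h(6, 8), -14) + r(29) = 36*(-14) + 30*29 = -504 + 870 = 366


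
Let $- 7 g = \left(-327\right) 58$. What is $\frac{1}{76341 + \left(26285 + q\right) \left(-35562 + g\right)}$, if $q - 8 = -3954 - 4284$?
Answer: $- \frac{7}{4151537853} \approx -1.6861 \cdot 10^{-9}$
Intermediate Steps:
$q = -8230$ ($q = 8 - 8238 = -8230$)
$g = \frac{18966}{7}$ ($g = - \frac{\left(-327\right) 58}{7} = \left(- \frac{1}{7}\right) \left(-18966\right) = \frac{18966}{7} \approx 2709.4$)
$\frac{1}{76341 + \left(26285 + q\right) \left(-35562 + g\right)} = \frac{1}{76341 + \left(26285 - 8230\right) \left(-35562 + \frac{18966}{7}\right)} = \frac{1}{76341 + 18055 \left(- \frac{229968}{7}\right)} = \frac{1}{76341 - \frac{4152072240}{7}} = \frac{1}{- \frac{4151537853}{7}} = - \frac{7}{4151537853}$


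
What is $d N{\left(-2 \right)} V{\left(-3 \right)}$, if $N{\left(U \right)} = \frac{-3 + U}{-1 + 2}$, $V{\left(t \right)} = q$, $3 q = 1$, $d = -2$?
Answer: $\frac{10}{3} \approx 3.3333$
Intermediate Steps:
$q = \frac{1}{3}$ ($q = \frac{1}{3} \cdot 1 = \frac{1}{3} \approx 0.33333$)
$V{\left(t \right)} = \frac{1}{3}$
$N{\left(U \right)} = -3 + U$ ($N{\left(U \right)} = \frac{-3 + U}{1} = \left(-3 + U\right) 1 = -3 + U$)
$d N{\left(-2 \right)} V{\left(-3 \right)} = - 2 \left(-3 - 2\right) \frac{1}{3} = \left(-2\right) \left(-5\right) \frac{1}{3} = 10 \cdot \frac{1}{3} = \frac{10}{3}$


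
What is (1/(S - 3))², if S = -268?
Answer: 1/73441 ≈ 1.3616e-5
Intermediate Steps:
(1/(S - 3))² = (1/(-268 - 3))² = (1/(-271))² = (-1/271)² = 1/73441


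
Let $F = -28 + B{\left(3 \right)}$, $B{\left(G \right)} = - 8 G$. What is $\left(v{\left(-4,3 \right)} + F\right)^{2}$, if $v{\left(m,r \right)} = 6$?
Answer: $2116$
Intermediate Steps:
$F = -52$ ($F = -28 - 24 = -52$)
$\left(v{\left(-4,3 \right)} + F\right)^{2} = \left(6 - 52\right)^{2} = \left(-46\right)^{2} = 2116$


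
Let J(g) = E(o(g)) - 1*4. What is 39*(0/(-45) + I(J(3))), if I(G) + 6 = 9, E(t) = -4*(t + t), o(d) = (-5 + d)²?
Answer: 117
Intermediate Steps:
E(t) = -8*t
J(g) = -4 - 8*(-5 + g)² (J(g) = -8*(-5 + g)² - 1*4 = -8*(-5 + g)² - 4 = -4 - 8*(-5 + g)²)
I(G) = 3 (I(G) = -6 + 9 = 3)
39*(0/(-45) + I(J(3))) = 39*(0/(-45) + 3) = 39*(0*(-1/45) + 3) = 39*(0 + 3) = 39*3 = 117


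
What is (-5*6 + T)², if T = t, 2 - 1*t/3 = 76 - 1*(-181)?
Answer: 632025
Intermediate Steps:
t = -765 (t = 6 - 3*(76 - 1*(-181)) = 6 - 3*(76 + 181) = 6 - 3*257 = 6 - 771 = -765)
T = -765
(-5*6 + T)² = (-5*6 - 765)² = (-30 - 765)² = (-795)² = 632025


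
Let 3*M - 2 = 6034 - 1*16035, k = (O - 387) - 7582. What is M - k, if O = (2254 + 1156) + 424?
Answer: 802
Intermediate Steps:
O = 3834 (O = 3410 + 424 = 3834)
k = -4135 (k = (3834 - 387) - 7582 = 3447 - 7582 = -4135)
M = -3333 (M = 2/3 + (6034 - 1*16035)/3 = 2/3 + (6034 - 16035)/3 = 2/3 + (1/3)*(-10001) = 2/3 - 10001/3 = -3333)
M - k = -3333 - 1*(-4135) = -3333 + 4135 = 802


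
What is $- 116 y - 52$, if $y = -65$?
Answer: $7488$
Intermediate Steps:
$- 116 y - 52 = \left(-116\right) \left(-65\right) - 52 = 7540 - 52 = 7488$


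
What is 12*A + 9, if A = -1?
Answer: -3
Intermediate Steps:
12*A + 9 = 12*(-1) + 9 = -12 + 9 = -3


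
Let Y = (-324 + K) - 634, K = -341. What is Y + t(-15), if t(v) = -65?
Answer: -1364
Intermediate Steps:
Y = -1299 (Y = (-324 - 341) - 634 = -665 - 634 = -1299)
Y + t(-15) = -1299 - 65 = -1364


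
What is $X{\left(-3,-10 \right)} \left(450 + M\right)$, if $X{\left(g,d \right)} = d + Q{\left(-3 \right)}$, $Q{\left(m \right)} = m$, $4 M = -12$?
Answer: $-5811$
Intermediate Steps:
$M = -3$ ($M = \frac{1}{4} \left(-12\right) = -3$)
$X{\left(g,d \right)} = -3 + d$ ($X{\left(g,d \right)} = d - 3 = -3 + d$)
$X{\left(-3,-10 \right)} \left(450 + M\right) = \left(-3 - 10\right) \left(450 - 3\right) = \left(-13\right) 447 = -5811$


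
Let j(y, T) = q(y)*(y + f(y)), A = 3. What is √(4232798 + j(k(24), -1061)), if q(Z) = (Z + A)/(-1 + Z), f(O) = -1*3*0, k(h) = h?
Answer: √2239165046/23 ≈ 2057.4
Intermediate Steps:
f(O) = 0 (f(O) = -3*0 = 0)
q(Z) = (3 + Z)/(-1 + Z) (q(Z) = (Z + 3)/(-1 + Z) = (3 + Z)/(-1 + Z))
j(y, T) = y*(3 + y)/(-1 + y) (j(y, T) = ((3 + y)/(-1 + y))*(y + 0) = ((3 + y)/(-1 + y))*y = y*(3 + y)/(-1 + y))
√(4232798 + j(k(24), -1061)) = √(4232798 + 24*(3 + 24)/(-1 + 24)) = √(4232798 + 24*27/23) = √(4232798 + 24*(1/23)*27) = √(4232798 + 648/23) = √(97355002/23) = √2239165046/23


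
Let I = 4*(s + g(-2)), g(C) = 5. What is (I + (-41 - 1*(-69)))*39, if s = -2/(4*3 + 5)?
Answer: 31512/17 ≈ 1853.6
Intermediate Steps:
s = -2/17 (s = -2/(12 + 5) = -2/17 ≈ -0.11765)
I = 332/17 (I = 4*(-2/17 + 5) = 4*(83/17) = 332/17 ≈ 19.529)
(I + (-41 - 1*(-69)))*39 = (332/17 + (-41 - 1*(-69)))*39 = (332/17 + (-41 + 69))*39 = (332/17 + 28)*39 = (808/17)*39 = 31512/17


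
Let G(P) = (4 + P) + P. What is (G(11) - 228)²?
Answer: 40804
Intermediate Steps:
G(P) = 4 + 2*P
(G(11) - 228)² = ((4 + 2*11) - 228)² = ((4 + 22) - 228)² = (26 - 228)² = (-202)² = 40804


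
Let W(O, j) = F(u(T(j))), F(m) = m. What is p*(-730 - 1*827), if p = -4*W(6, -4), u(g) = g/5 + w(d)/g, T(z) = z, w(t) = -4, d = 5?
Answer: 6228/5 ≈ 1245.6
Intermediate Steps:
u(g) = -4/g + g/5 (u(g) = g/5 - 4/g = -4/g + g/5)
W(O, j) = -4/j + j/5
p = -⅘ (p = -4*(-4/(-4) + (⅕)*(-4)) = -4*(-4*(-¼) - ⅘) = -4*(1 - ⅘) = -4*⅕ = -⅘ ≈ -0.80000)
p*(-730 - 1*827) = -4*(-730 - 1*827)/5 = -4*(-730 - 827)/5 = -⅘*(-1557) = 6228/5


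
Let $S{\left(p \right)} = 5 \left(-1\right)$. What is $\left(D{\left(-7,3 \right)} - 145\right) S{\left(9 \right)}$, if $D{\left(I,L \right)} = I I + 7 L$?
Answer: $375$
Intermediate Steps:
$S{\left(p \right)} = -5$
$D{\left(I,L \right)} = I^{2} + 7 L$
$\left(D{\left(-7,3 \right)} - 145\right) S{\left(9 \right)} = \left(\left(\left(-7\right)^{2} + 7 \cdot 3\right) - 145\right) \left(-5\right) = \left(\left(49 + 21\right) - 145\right) \left(-5\right) = \left(70 - 145\right) \left(-5\right) = \left(-75\right) \left(-5\right) = 375$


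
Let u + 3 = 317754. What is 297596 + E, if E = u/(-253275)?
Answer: 25124436383/84425 ≈ 2.9759e+5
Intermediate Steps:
u = 317751 (u = -3 + 317754 = 317751)
E = -105917/84425 (E = 317751/(-253275) = 317751*(-1/253275) = -105917/84425 ≈ -1.2546)
297596 + E = 297596 - 105917/84425 = 25124436383/84425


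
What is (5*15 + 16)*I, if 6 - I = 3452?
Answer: -313586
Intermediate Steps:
I = -3446 (I = 6 - 1*3452 = 6 - 3452 = -3446)
(5*15 + 16)*I = (5*15 + 16)*(-3446) = (75 + 16)*(-3446) = 91*(-3446) = -313586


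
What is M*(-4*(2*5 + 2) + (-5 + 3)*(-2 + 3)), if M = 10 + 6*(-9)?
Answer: 2200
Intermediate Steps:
M = -44 (M = 10 - 54 = -44)
M*(-4*(2*5 + 2) + (-5 + 3)*(-2 + 3)) = -44*(-4*(2*5 + 2) + (-5 + 3)*(-2 + 3)) = -44*(-4*(10 + 2) - 2*1) = -44*(-4*12 - 2) = -44*(-48 - 2) = -44*(-50) = 2200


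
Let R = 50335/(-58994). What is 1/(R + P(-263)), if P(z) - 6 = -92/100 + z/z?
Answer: 1474850/7708713 ≈ 0.19132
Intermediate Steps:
P(z) = 152/25 (P(z) = 6 + (-92/100 + z/z) = 6 + (-92*1/100 + 1) = 6 + (-23/25 + 1) = 6 + 2/25 = 152/25)
R = -50335/58994 (R = 50335*(-1/58994) = -50335/58994 ≈ -0.85322)
1/(R + P(-263)) = 1/(-50335/58994 + 152/25) = 1/(7708713/1474850) = 1474850/7708713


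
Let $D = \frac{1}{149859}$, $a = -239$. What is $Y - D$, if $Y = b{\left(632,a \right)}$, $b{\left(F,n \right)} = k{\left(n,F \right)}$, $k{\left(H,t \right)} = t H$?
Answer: $- \frac{22635902233}{149859} \approx -1.5105 \cdot 10^{5}$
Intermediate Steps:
$k{\left(H,t \right)} = H t$
$b{\left(F,n \right)} = F n$ ($b{\left(F,n \right)} = n F = F n$)
$D = \frac{1}{149859} \approx 6.6729 \cdot 10^{-6}$
$Y = -151048$ ($Y = 632 \left(-239\right) = -151048$)
$Y - D = -151048 - \frac{1}{149859} = - \frac{22635902233}{149859}$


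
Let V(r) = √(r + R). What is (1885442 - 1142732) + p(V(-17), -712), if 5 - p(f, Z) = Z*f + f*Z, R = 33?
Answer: 748411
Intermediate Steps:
V(r) = √(33 + r) (V(r) = √(r + 33) = √(33 + r))
p(f, Z) = 5 - 2*Z*f (p(f, Z) = 5 - (Z*f + f*Z) = 5 - (Z*f + Z*f) = 5 - 2*Z*f)
(1885442 - 1142732) + p(V(-17), -712) = (1885442 - 1142732) + (5 - 2*(-712)*√(33 - 17)) = 742710 + (5 - 2*(-712)*√16) = 742710 + (5 - 2*(-712)*4) = 742710 + (5 + 5696) = 742710 + 5701 = 748411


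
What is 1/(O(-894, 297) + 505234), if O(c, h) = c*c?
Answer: 1/1304470 ≈ 7.6659e-7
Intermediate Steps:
O(c, h) = c**2
1/(O(-894, 297) + 505234) = 1/((-894)**2 + 505234) = 1/(799236 + 505234) = 1/1304470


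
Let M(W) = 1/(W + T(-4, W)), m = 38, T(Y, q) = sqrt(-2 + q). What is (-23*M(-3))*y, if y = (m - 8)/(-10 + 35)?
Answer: 207/35 + 69*I*sqrt(5)/35 ≈ 5.9143 + 4.4082*I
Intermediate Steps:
M(W) = 1/(W + sqrt(-2 + W))
y = 6/5 (y = (38 - 8)/(-10 + 35) = 30/25 = 30*(1/25) = 6/5 ≈ 1.2000)
(-23*M(-3))*y = -23/(-3 + sqrt(-2 - 3))*(6/5) = -23/(-3 + sqrt(-5))*(6/5) = -23/(-3 + I*sqrt(5))*(6/5) = -138/(5*(-3 + I*sqrt(5)))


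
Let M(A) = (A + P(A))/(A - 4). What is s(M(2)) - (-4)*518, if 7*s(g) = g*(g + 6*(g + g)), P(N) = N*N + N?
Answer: 14712/7 ≈ 2101.7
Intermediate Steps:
P(N) = N + N**2 (P(N) = N**2 + N = N + N**2)
M(A) = (A + A*(1 + A))/(-4 + A) (M(A) = (A + A*(1 + A))/(A - 4) = (A + A*(1 + A))/(-4 + A))
s(g) = 13*g**2/7 (s(g) = (g*(g + 6*(g + g)))/7 = (g*(g + 6*(2*g)))/7 = (g*(g + 12*g))/7 = (g*(13*g))/7 = (13*g**2)/7 = 13*g**2/7)
s(M(2)) - (-4)*518 = 13*(2*(2 + 2)/(-4 + 2))**2/7 - (-4)*518 = 13*(2*4/(-2))**2/7 - 1*(-2072) = 13*(2*(-1/2)*4)**2/7 + 2072 = (13/7)*(-4)**2 + 2072 = (13/7)*16 + 2072 = 208/7 + 2072 = 14712/7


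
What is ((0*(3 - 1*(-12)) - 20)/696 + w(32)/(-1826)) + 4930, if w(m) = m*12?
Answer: 783151687/158862 ≈ 4929.8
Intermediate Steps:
w(m) = 12*m
((0*(3 - 1*(-12)) - 20)/696 + w(32)/(-1826)) + 4930 = ((0*(3 - 1*(-12)) - 20)/696 + (12*32)/(-1826)) + 4930 = ((0*(3 + 12) - 20)*(1/696) + 384*(-1/1826)) + 4930 = ((0*15 - 20)*(1/696) - 192/913) + 4930 = ((0 - 20)*(1/696) - 192/913) + 4930 = (-20*1/696 - 192/913) + 4930 = (-5/174 - 192/913) + 4930 = -37973/158862 + 4930 = 783151687/158862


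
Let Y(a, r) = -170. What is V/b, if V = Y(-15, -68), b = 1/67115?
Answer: -11409550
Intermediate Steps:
b = 1/67115 ≈ 1.4900e-5
V = -170
V/b = -170/1/67115 = -170*67115 = -11409550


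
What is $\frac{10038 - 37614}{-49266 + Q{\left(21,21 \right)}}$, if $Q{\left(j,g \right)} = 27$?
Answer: $\frac{3064}{5471} \approx 0.56004$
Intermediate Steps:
$\frac{10038 - 37614}{-49266 + Q{\left(21,21 \right)}} = \frac{10038 - 37614}{-49266 + 27} = - \frac{27576}{-49239} = \left(-27576\right) \left(- \frac{1}{49239}\right) = \frac{3064}{5471}$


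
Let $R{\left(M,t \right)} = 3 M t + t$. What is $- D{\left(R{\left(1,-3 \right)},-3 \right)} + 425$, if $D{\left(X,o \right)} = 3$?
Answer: $422$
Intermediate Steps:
$R{\left(M,t \right)} = t + 3 M t$ ($R{\left(M,t \right)} = 3 M t + t = t + 3 M t$)
$- D{\left(R{\left(1,-3 \right)},-3 \right)} + 425 = \left(-1\right) 3 + 425 = -3 + 425 = 422$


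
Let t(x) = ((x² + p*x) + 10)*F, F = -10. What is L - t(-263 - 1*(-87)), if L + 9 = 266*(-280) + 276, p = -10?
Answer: 253247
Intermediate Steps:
L = -74213 (L = -9 + (266*(-280) + 276) = -9 + (-74480 + 276) = -9 - 74204 = -74213)
t(x) = -100 - 10*x² + 100*x (t(x) = ((x² - 10*x) + 10)*(-10) = (10 + x² - 10*x)*(-10) = -100 - 10*x² + 100*x)
L - t(-263 - 1*(-87)) = -74213 - (-100 - 10*(-263 - 1*(-87))² + 100*(-263 - 1*(-87))) = -74213 - (-100 - 10*(-263 + 87)² + 100*(-263 + 87)) = -74213 - (-100 - 10*(-176)² + 100*(-176)) = -74213 - (-100 - 10*30976 - 17600) = -74213 - (-100 - 309760 - 17600) = -74213 - 1*(-327460) = -74213 + 327460 = 253247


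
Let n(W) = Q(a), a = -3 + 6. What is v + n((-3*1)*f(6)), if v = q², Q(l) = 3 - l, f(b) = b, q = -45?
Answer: 2025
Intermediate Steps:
a = 3
n(W) = 0 (n(W) = 3 - 1*3 = 3 - 3 = 0)
v = 2025 (v = (-45)² = 2025)
v + n((-3*1)*f(6)) = 2025 + 0 = 2025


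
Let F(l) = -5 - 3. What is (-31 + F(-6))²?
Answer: 1521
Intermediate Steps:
F(l) = -8
(-31 + F(-6))² = (-31 - 8)² = (-39)² = 1521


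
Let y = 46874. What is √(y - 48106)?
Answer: 4*I*√77 ≈ 35.1*I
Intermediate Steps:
√(y - 48106) = √(46874 - 48106) = √(-1232) = 4*I*√77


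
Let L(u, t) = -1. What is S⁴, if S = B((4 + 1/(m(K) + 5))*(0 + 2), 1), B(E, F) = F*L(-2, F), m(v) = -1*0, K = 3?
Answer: 1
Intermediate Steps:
m(v) = 0
B(E, F) = -F (B(E, F) = F*(-1) = -F)
S = -1 (S = -1*1 = -1)
S⁴ = (-1)⁴ = 1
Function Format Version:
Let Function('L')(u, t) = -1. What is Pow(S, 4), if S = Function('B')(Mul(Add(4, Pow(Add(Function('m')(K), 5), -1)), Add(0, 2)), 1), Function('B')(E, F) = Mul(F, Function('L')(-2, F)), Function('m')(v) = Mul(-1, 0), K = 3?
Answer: 1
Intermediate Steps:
Function('m')(v) = 0
Function('B')(E, F) = Mul(-1, F) (Function('B')(E, F) = Mul(F, -1) = Mul(-1, F))
S = -1 (S = Mul(-1, 1) = -1)
Pow(S, 4) = Pow(-1, 4) = 1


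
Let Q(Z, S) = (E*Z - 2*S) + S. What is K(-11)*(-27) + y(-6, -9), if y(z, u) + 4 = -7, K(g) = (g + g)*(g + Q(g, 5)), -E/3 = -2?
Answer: -48719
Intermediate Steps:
E = 6 (E = -3*(-2) = 6)
Q(Z, S) = -S + 6*Z (Q(Z, S) = (6*Z - 2*S) + S = (-2*S + 6*Z) + S = -S + 6*Z)
K(g) = 2*g*(-5 + 7*g) (K(g) = (g + g)*(g + (-1*5 + 6*g)) = (2*g)*(g + (-5 + 6*g)) = (2*g)*(-5 + 7*g) = 2*g*(-5 + 7*g))
y(z, u) = -11 (y(z, u) = -4 - 7 = -11)
K(-11)*(-27) + y(-6, -9) = (2*(-11)*(-5 + 7*(-11)))*(-27) - 11 = (2*(-11)*(-5 - 77))*(-27) - 11 = (2*(-11)*(-82))*(-27) - 11 = 1804*(-27) - 11 = -48708 - 11 = -48719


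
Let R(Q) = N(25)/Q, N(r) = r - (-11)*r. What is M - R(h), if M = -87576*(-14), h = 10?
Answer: 1226034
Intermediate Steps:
N(r) = 12*r (N(r) = r + 11*r = 12*r)
R(Q) = 300/Q (R(Q) = (12*25)/Q = 300/Q)
M = 1226064
M - R(h) = 1226064 - 300/10 = 1226064 - 1*30 = 1226064 - 30 = 1226034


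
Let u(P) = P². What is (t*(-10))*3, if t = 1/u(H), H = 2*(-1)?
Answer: -15/2 ≈ -7.5000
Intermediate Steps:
H = -2
t = ¼ (t = 1/((-2)²) = 1/4 = ¼ ≈ 0.25000)
(t*(-10))*3 = ((¼)*(-10))*3 = -5/2*3 = -15/2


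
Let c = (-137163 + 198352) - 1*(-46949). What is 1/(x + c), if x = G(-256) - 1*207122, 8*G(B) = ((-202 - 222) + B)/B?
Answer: -256/25339819 ≈ -1.0103e-5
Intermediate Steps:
G(B) = (-424 + B)/(8*B) (G(B) = (((-202 - 222) + B)/B)/8 = ((-424 + B)/B)/8 = (-424 + B)/(8*B))
c = 108138 (c = 61189 + 46949 = 108138)
x = -53023147/256 (x = (⅛)*(-424 - 256)/(-256) - 1*207122 = (⅛)*(-1/256)*(-680) - 207122 = 85/256 - 207122 = -53023147/256 ≈ -2.0712e+5)
1/(x + c) = 1/(-53023147/256 + 108138) = 1/(-25339819/256) = -256/25339819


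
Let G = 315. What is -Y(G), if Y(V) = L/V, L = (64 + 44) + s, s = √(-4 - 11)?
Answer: -12/35 - I*√15/315 ≈ -0.34286 - 0.012295*I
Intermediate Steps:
s = I*√15 (s = √(-15) = I*√15 ≈ 3.873*I)
L = 108 + I*√15 (L = (64 + 44) + I*√15 = 108 + I*√15 ≈ 108.0 + 3.873*I)
Y(V) = (108 + I*√15)/V
-Y(G) = -(108 + I*√15)/315 = -(12/35 + I*√15/315) = -12/35 - I*√15/315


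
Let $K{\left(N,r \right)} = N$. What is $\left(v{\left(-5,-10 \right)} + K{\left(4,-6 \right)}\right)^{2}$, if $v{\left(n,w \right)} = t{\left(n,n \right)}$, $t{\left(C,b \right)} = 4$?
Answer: $64$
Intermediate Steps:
$v{\left(n,w \right)} = 4$
$\left(v{\left(-5,-10 \right)} + K{\left(4,-6 \right)}\right)^{2} = \left(4 + 4\right)^{2} = 8^{2} = 64$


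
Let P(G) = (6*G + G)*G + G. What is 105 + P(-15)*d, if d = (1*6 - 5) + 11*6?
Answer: 104625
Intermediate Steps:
P(G) = G + 7*G² (P(G) = (7*G)*G + G = 7*G² + G = G + 7*G²)
d = 67 (d = (6 - 5) + 66 = 1 + 66 = 67)
105 + P(-15)*d = 105 - 15*(1 + 7*(-15))*67 = 105 - 15*(1 - 105)*67 = 105 - 15*(-104)*67 = 105 + 1560*67 = 105 + 104520 = 104625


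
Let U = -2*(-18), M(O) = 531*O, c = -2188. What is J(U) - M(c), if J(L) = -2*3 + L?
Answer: 1161858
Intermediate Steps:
U = 36
J(L) = -6 + L
J(U) - M(c) = (-6 + 36) - 531*(-2188) = 30 - 1*(-1161828) = 30 + 1161828 = 1161858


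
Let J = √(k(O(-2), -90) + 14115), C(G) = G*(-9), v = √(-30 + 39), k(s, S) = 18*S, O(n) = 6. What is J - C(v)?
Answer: 27 + 7*√255 ≈ 138.78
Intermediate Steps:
v = 3 (v = √9 = 3)
C(G) = -9*G
J = 7*√255 (J = √(18*(-90) + 14115) = √(-1620 + 14115) = √12495 = 7*√255 ≈ 111.78)
J - C(v) = 7*√255 - (-9)*3 = 7*√255 - 1*(-27) = 7*√255 + 27 = 27 + 7*√255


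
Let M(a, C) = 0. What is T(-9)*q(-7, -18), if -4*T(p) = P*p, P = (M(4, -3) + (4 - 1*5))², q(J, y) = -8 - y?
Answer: 45/2 ≈ 22.500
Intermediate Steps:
P = 1 (P = (0 + (4 - 1*5))² = (0 + (4 - 5))² = (0 - 1)² = (-1)² = 1)
T(p) = -p/4
T(-9)*q(-7, -18) = (-¼*(-9))*(-8 - 1*(-18)) = 9*(-8 + 18)/4 = (9/4)*10 = 45/2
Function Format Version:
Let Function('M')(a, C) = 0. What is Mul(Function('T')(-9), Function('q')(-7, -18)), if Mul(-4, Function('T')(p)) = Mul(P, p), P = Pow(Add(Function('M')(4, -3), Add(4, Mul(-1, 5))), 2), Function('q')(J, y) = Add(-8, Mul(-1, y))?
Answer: Rational(45, 2) ≈ 22.500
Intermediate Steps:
P = 1 (P = Pow(Add(0, Add(4, Mul(-1, 5))), 2) = Pow(Add(0, Add(4, -5)), 2) = Pow(Add(0, -1), 2) = Pow(-1, 2) = 1)
Function('T')(p) = Mul(Rational(-1, 4), p) (Function('T')(p) = Mul(Rational(-1, 4), Mul(1, p)) = Mul(Rational(-1, 4), p))
Mul(Function('T')(-9), Function('q')(-7, -18)) = Mul(Mul(Rational(-1, 4), -9), Add(-8, Mul(-1, -18))) = Mul(Rational(9, 4), Add(-8, 18)) = Mul(Rational(9, 4), 10) = Rational(45, 2)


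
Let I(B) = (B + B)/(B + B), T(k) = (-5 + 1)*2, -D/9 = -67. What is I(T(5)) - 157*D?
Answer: -94670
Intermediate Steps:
D = 603 (D = -9*(-67) = 603)
T(k) = -8 (T(k) = -4*2 = -8)
I(B) = 1 (I(B) = (2*B)/((2*B)) = (2*B)*(1/(2*B)) = 1)
I(T(5)) - 157*D = 1 - 157*603 = 1 - 94671 = -94670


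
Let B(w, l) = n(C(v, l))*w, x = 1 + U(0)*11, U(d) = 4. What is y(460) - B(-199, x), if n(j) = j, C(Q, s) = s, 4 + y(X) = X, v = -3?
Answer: 9411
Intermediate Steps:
y(X) = -4 + X
x = 45 (x = 1 + 4*11 = 1 + 44 = 45)
B(w, l) = l*w
y(460) - B(-199, x) = (-4 + 460) - 45*(-199) = 456 - 1*(-8955) = 456 + 8955 = 9411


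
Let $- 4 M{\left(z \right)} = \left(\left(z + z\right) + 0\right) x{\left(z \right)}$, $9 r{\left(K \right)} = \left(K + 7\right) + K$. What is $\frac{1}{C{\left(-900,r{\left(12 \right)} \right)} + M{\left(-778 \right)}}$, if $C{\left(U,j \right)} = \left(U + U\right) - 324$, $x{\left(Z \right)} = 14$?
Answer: $\frac{1}{3322} \approx 0.00030102$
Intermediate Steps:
$r{\left(K \right)} = \frac{7}{9} + \frac{2 K}{9}$ ($r{\left(K \right)} = \frac{\left(K + 7\right) + K}{9} = \frac{\left(7 + K\right) + K}{9} = \frac{7 + 2 K}{9} = \frac{7}{9} + \frac{2 K}{9}$)
$M{\left(z \right)} = - 7 z$ ($M{\left(z \right)} = - \frac{\left(\left(z + z\right) + 0\right) 14}{4} = - \frac{\left(2 z + 0\right) 14}{4} = - \frac{2 z 14}{4} = - \frac{28 z}{4} = - 7 z$)
$C{\left(U,j \right)} = -324 + 2 U$ ($C{\left(U,j \right)} = 2 U - 324 = -324 + 2 U$)
$\frac{1}{C{\left(-900,r{\left(12 \right)} \right)} + M{\left(-778 \right)}} = \frac{1}{\left(-324 + 2 \left(-900\right)\right) - -5446} = \frac{1}{\left(-324 - 1800\right) + 5446} = \frac{1}{-2124 + 5446} = \frac{1}{3322}$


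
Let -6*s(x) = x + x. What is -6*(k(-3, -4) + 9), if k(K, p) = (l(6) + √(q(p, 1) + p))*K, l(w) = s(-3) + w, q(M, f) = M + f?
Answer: 72 + 18*I*√7 ≈ 72.0 + 47.624*I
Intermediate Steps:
s(x) = -x/3 (s(x) = -(x + x)/6 = -x/3)
l(w) = 1 + w (l(w) = -⅓*(-3) + w = 1 + w)
k(K, p) = K*(7 + √(1 + 2*p)) (k(K, p) = ((1 + 6) + √((p + 1) + p))*K = (7 + √((1 + p) + p))*K = (7 + √(1 + 2*p))*K = K*(7 + √(1 + 2*p)))
-6*(k(-3, -4) + 9) = -6*(-3*(7 + √(1 + 2*(-4))) + 9) = -6*(-3*(7 + √(1 - 8)) + 9) = -6*(-3*(7 + √(-7)) + 9) = -6*(-3*(7 + I*√7) + 9) = -6*((-21 - 3*I*√7) + 9) = -6*(-12 - 3*I*√7) = 72 + 18*I*√7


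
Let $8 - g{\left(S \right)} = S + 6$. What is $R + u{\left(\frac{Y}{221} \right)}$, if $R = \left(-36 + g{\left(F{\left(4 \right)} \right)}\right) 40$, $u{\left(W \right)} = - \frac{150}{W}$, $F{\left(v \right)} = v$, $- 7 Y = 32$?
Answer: $\frac{91705}{16} \approx 5731.6$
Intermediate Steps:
$Y = - \frac{32}{7}$ ($Y = \left(- \frac{1}{7}\right) 32 = - \frac{32}{7} \approx -4.5714$)
$g{\left(S \right)} = 2 - S$ ($g{\left(S \right)} = 8 - \left(S + 6\right) = 8 - \left(6 + S\right) = 2 - S$)
$R = -1520$ ($R = \left(-36 + \left(2 - 4\right)\right) 40 = \left(-36 - 2\right) 40 = \left(-38\right) 40 = -1520$)
$R + u{\left(\frac{Y}{221} \right)} = -1520 - \frac{150}{\left(- \frac{32}{7}\right) \frac{1}{221}} = -1520 - \frac{150}{- \frac{32}{1547}} = -1520 - - \frac{116025}{16} = -1520 + \frac{116025}{16} = \frac{91705}{16}$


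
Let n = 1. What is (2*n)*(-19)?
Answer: -38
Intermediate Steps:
(2*n)*(-19) = (2*1)*(-19) = 2*(-19) = -38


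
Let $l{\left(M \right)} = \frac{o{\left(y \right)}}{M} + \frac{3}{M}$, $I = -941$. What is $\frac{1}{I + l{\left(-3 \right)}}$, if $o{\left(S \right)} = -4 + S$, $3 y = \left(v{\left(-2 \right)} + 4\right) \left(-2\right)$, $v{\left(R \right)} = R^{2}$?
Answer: $- \frac{9}{8450} \approx -0.0010651$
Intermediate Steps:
$y = - \frac{16}{3}$ ($y = \frac{\left(\left(-2\right)^{2} + 4\right) \left(-2\right)}{3} = \frac{\left(4 + 4\right) \left(-2\right)}{3} = \frac{8 \left(-2\right)}{3} = \frac{1}{3} \left(-16\right) = - \frac{16}{3} \approx -5.3333$)
$l{\left(M \right)} = - \frac{19}{3 M}$ ($l{\left(M \right)} = \frac{-4 - \frac{16}{3}}{M} + \frac{3}{M} = - \frac{28}{3 M} + \frac{3}{M} = - \frac{19}{3 M}$)
$\frac{1}{I + l{\left(-3 \right)}} = \frac{1}{-941 - \frac{19}{3 \left(-3\right)}} = \frac{1}{-941 - - \frac{19}{9}} = \frac{1}{-941 + \frac{19}{9}} = \frac{1}{- \frac{8450}{9}} = - \frac{9}{8450}$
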